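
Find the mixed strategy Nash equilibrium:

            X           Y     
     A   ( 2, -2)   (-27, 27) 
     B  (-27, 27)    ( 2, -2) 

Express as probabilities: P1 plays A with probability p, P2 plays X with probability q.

p = 0.5, q = 0.5

Work:
Find probabilities that make opponent indifferent:
P2 chooses q to make P1 indifferent between A and B
P1 chooses p to make P2 indifferent between X and Y
Mixed NE: P1 plays (A: 0.5, B: 0.5), P2 plays (X: 0.5, Y: 0.5)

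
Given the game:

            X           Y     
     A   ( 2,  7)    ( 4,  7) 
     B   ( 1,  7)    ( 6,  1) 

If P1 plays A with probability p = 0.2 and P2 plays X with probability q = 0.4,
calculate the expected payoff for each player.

E[P1] = 3.84, E[P2] = 4.12

Work:
E[P1] = p·q·π₁(A,X) + p·(1-q)·π₁(A,Y) + (1-p)·q·π₁(B,X) + (1-p)·(1-q)·π₁(B,Y)
= 0.2·0.4·2 + 0.2·0.6·4 + 0.8·0.4·1 + 0.8·0.6·6
= 3.84

E[P2] = 4.12 (similar calculation)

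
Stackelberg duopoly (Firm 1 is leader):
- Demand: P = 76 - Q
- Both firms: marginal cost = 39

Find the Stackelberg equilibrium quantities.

q₁* (leader) = 18.5, q₂* (follower) = 9.25

Work:
Follower's reaction: q₂ = (a - c - q₁)/2
Leader substitutes: π₁ = q₁·(a - q₁ - (a-c-q₁)/2 - c)
FOC: q₁* = (76 - 39)/2 = 18.50
Then: q₂* = (76 - 39 - 18.5)/2 = 9.25
Leader has first-mover advantage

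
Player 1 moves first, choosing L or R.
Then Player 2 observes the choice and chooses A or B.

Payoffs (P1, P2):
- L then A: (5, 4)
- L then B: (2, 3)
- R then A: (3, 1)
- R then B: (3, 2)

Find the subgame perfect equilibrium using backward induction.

P1 plays L, P2 plays A after L and B after R; Payoff (5, 4)

Work:
Backward induction:
After L: P2 chooses A → P1 gets 5
After R: P2 chooses B → P1 gets 3
P1 chooses L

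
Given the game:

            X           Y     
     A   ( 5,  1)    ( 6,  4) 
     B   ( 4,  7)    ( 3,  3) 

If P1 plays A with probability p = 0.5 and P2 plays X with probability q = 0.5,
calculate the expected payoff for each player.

E[P1] = 4.5, E[P2] = 3.75

Work:
E[P1] = p·q·π₁(A,X) + p·(1-q)·π₁(A,Y) + (1-p)·q·π₁(B,X) + (1-p)·(1-q)·π₁(B,Y)
= 0.5·0.5·5 + 0.5·0.5·6 + 0.5·0.5·4 + 0.5·0.5·3
= 4.5

E[P2] = 3.75 (similar calculation)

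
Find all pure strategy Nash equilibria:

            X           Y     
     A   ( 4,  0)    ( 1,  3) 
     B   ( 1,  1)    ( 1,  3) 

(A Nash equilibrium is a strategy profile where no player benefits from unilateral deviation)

Nash equilibrium: (A, Y), (B, Y)

Work:
Best responses:
  P1 vs X: payoffs [4, 1] → best response A (payoff 4)
  P1 vs Y: payoffs [1, 1] → best response A/B (payoff 1)
  P2 vs A: payoffs [0, 3] → best response Y (payoff 3)
  P2 vs B: payoffs [1, 3] → best response Y (payoff 3)
Mutual best responses: (A,Y), (B,Y) → Nash equilibria.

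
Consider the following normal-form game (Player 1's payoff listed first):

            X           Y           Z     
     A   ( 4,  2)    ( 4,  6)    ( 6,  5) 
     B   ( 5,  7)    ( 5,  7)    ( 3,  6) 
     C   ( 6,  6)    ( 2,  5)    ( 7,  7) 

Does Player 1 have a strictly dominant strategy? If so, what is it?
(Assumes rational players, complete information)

No strictly dominant strategy exists for Player 1

Work:
A strategy strictly dominates another if it gives a strictly higher payoff against every opponent action. Compare each pair of P1's strategies column-by-column:
  A vs B: [4 vs 5, 4 vs 5, 6 vs 3] → A does not strictly dominate B (column X: 4 ≤ 5)
  A vs C: [4 vs 6, 4 vs 2, 6 vs 7] → A does not strictly dominate C (column X: 4 ≤ 6)
  B vs A: [5 vs 4, 5 vs 4, 3 vs 6] → B does not strictly dominate A (column Z: 3 ≤ 6)
  B vs C: [5 vs 6, 5 vs 2, 3 vs 7] → B does not strictly dominate C (column X: 5 ≤ 6)
  C vs A: [6 vs 4, 2 vs 4, 7 vs 6] → C does not strictly dominate A (column Y: 2 ≤ 4)
  C vs B: [6 vs 5, 2 vs 5, 7 vs 3] → C does not strictly dominate B (column Y: 2 ≤ 5)
No single strategy strictly dominates all others → no strictly dominant strategy.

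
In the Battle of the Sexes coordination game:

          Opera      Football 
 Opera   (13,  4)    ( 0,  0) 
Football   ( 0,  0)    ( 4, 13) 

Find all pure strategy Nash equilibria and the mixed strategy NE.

Pure NE: (Opera, Opera) and (Football, Football); Mixed NE: p = 0.7647, q = 0.2353

Work:
Check pure NE:
(Opera, Opera): (13, 4) - no unilateral deviation beneficial
(Football, Football): (4, 13) - no unilateral deviation beneficial
Mixed NE: P1 plays Opera with p = 0.7647, P2 plays Opera with q = 0.2353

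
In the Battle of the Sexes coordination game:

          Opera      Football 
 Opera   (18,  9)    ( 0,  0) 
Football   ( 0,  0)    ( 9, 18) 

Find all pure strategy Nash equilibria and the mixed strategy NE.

Pure NE: (Opera, Opera) and (Football, Football); Mixed NE: p = 0.6667, q = 0.3333

Work:
Check pure NE:
(Opera, Opera): (18, 9) - no unilateral deviation beneficial
(Football, Football): (9, 18) - no unilateral deviation beneficial
Mixed NE: P1 plays Opera with p = 0.6667, P2 plays Opera with q = 0.3333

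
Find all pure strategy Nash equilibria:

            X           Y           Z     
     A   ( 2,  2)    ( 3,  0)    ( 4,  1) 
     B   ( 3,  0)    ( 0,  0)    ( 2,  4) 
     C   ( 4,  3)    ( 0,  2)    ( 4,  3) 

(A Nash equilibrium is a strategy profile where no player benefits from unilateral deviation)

Nash equilibrium: (C, X), (C, Z)

Work:
Best responses:
  P1 vs X: payoffs [2, 3, 4] → best response C (payoff 4)
  P1 vs Y: payoffs [3, 0, 0] → best response A (payoff 3)
  P1 vs Z: payoffs [4, 2, 4] → best response A/C (payoff 4)
  P2 vs A: payoffs [2, 0, 1] → best response X (payoff 2)
  P2 vs B: payoffs [0, 0, 4] → best response Z (payoff 4)
  P2 vs C: payoffs [3, 2, 3] → best response X/Z (payoff 3)
Mutual best responses: (C,X), (C,Z) → Nash equilibria.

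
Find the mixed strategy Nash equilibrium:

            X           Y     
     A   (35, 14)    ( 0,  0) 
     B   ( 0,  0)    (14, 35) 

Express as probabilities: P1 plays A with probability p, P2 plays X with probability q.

p = 0.7143, q = 0.2857

Work:
Find probabilities that make opponent indifferent:
P2 chooses q to make P1 indifferent between A and B
P1 chooses p to make P2 indifferent between X and Y
Mixed NE: P1 plays (A: 0.7143, B: 0.2857), P2 plays (X: 0.2857, Y: 0.7143)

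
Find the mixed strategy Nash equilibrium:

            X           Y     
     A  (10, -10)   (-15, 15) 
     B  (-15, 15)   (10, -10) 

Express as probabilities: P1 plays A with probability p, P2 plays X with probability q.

p = 0.5, q = 0.5

Work:
Find probabilities that make opponent indifferent:
P2 chooses q to make P1 indifferent between A and B
P1 chooses p to make P2 indifferent between X and Y
Mixed NE: P1 plays (A: 0.5, B: 0.5), P2 plays (X: 0.5, Y: 0.5)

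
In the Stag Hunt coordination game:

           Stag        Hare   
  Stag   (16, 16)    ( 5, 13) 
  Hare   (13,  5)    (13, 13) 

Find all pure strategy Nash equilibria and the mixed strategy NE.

Pure NE: (Stag, Stag) and (Hare, Hare); Mixed NE: p = 0.7273, q = 0.7273

Work:
Check pure NE:
(Stag, Stag): (16, 16) - no unilateral deviation beneficial
(Hare, Hare): (13, 13) - no unilateral deviation beneficial
Mixed NE: P1 plays Stag with p = 0.7273, P2 plays Stag with q = 0.7273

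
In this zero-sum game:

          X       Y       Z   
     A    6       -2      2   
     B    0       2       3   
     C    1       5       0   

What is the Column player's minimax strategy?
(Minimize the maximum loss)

Column should play Z, value = 3

Work:
Column player minimizes Row's maximum payoff:
Column X: max payoff to Row = 6
Column Y: max payoff to Row = 5
Column Z: max payoff to Row = 3
Minimum is 3, achieved by column Z.
Minimax strategy: Z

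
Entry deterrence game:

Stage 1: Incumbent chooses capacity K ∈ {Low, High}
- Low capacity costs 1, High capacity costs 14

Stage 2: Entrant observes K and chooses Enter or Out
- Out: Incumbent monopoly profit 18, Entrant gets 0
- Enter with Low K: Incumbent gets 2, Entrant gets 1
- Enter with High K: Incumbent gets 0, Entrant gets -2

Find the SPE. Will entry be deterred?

SPE: (High, Enter|Low, Out|High); Entry deterred. Incumbent net profit = 4

Work:
After Low K: Entrant enters (1 > 0)
After High K: Entrant stays out (-2 < 0)
Incumbent: Low → 2−1=1, High → 18−14=4
Incumbent chooses High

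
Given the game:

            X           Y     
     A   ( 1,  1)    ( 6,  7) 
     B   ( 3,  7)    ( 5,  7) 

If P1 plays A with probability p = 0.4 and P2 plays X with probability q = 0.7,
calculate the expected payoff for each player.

E[P1] = 3.16, E[P2] = 5.32

Work:
E[P1] = p·q·π₁(A,X) + p·(1-q)·π₁(A,Y) + (1-p)·q·π₁(B,X) + (1-p)·(1-q)·π₁(B,Y)
= 0.4·0.7·1 + 0.4·0.3·6 + 0.6·0.7·3 + 0.6·0.3·5
= 3.16

E[P2] = 5.32 (similar calculation)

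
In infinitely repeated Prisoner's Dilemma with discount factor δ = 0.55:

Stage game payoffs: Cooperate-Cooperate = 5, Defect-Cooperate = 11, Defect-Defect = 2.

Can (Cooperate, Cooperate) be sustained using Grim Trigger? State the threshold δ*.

δ* = 0.6667; since δ = 0.55 < 0.6667, cooperation cannot be sustained

Work:
For Grim Trigger:
Cooperate forever: 5/(1-δ)
Defect then punished: 11 + 2·δ/(1-δ)
Need: 5/(1-δ) ≥ 11 + 2·δ/(1-δ)
Solving: δ ≥ (T-R)/(T-P) = (11-5)/(11-2) = 0.6667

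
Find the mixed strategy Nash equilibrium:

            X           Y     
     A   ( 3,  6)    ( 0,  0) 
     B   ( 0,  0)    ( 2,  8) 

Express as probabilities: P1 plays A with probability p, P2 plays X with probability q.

p = 0.5714, q = 0.4

Work:
Find probabilities that make opponent indifferent:
P2 chooses q to make P1 indifferent between A and B
P1 chooses p to make P2 indifferent between X and Y
Mixed NE: P1 plays (A: 0.5714, B: 0.4286), P2 plays (X: 0.4, Y: 0.6)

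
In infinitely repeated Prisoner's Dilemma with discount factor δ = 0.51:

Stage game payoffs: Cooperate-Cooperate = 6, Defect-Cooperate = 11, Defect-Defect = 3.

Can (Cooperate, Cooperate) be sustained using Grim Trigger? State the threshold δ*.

δ* = 0.625; since δ = 0.51 < 0.625, cooperation cannot be sustained

Work:
For Grim Trigger:
Cooperate forever: 6/(1-δ)
Defect then punished: 11 + 3·δ/(1-δ)
Need: 6/(1-δ) ≥ 11 + 3·δ/(1-δ)
Solving: δ ≥ (T-R)/(T-P) = (11-6)/(11-3) = 0.625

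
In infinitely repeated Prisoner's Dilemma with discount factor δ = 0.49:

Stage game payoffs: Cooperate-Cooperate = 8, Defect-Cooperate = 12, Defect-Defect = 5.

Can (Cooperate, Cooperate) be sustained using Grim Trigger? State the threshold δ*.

δ* = 0.5714; since δ = 0.49 < 0.5714, cooperation cannot be sustained

Work:
For Grim Trigger:
Cooperate forever: 8/(1-δ)
Defect then punished: 12 + 5·δ/(1-δ)
Need: 8/(1-δ) ≥ 12 + 5·δ/(1-δ)
Solving: δ ≥ (T-R)/(T-P) = (12-8)/(12-5) = 0.5714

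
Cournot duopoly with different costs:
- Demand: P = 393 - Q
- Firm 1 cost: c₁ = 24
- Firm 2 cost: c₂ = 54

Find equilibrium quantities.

q₁* = 133.0, q₂* = 103.0

Work:
Reaction: q₁ = (393 - 24 - q₂)/2
Reaction: q₂ = (393 - 54 - q₁)/2
Solve simultaneously:
q₁* = (393 - 2×24 + 54)/3 = 133.0
q₂* = (393 - 2×54 + 24)/3 = 103.0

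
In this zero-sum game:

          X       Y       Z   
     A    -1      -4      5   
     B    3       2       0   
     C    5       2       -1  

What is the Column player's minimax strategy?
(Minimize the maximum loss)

Column should play Y, value = 2

Work:
Column player minimizes Row's maximum payoff:
Column X: max payoff to Row = 5
Column Y: max payoff to Row = 2
Column Z: max payoff to Row = 5
Minimum is 2, achieved by column Y.
Minimax strategy: Y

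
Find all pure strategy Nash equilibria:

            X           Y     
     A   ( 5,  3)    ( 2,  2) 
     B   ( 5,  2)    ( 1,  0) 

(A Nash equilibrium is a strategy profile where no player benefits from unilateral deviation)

Nash equilibrium: (A, X), (B, X)

Work:
Best responses:
  P1 vs X: payoffs [5, 5] → best response A/B (payoff 5)
  P1 vs Y: payoffs [2, 1] → best response A (payoff 2)
  P2 vs A: payoffs [3, 2] → best response X (payoff 3)
  P2 vs B: payoffs [2, 0] → best response X (payoff 2)
Mutual best responses: (A,X), (B,X) → Nash equilibria.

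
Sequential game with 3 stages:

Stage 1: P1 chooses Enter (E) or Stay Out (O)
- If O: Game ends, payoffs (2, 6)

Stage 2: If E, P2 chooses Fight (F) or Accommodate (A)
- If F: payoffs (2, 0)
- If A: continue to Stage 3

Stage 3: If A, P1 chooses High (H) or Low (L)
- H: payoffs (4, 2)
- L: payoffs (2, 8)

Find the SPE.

SPE: (E, A, H); Outcome (4, 2)

Work:
Stage 3: P1 chooses H (4 vs 2)
Stage 2: P2: F->0, A->2 (anticipating H). Choose A
Stage 1: P1: O->2, E->4 (anticipating A, H). Choose E
SPE path: E -> A -> H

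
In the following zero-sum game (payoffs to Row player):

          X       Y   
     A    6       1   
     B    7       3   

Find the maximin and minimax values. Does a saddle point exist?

Maximin = 3, Minimax = 3, Saddle: True

Work:
Row minimums: [1, 3] → maximin = 3
Column maximums: [7, 3] → minimax = 3
Saddle point exists! Game value = 3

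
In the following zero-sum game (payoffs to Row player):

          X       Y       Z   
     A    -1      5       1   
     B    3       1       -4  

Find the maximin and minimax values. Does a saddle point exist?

Maximin = -1, Minimax = 1, Saddle: False

Work:
Row minimums: [-1, -4] → maximin = -1
Column maximums: [3, 5, 1] → minimax = 1
No saddle point (maximin ≠ minimax). Mixed strategy needed.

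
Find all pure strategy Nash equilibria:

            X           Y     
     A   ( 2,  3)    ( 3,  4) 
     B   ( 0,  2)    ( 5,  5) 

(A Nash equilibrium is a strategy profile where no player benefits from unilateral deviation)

Nash equilibrium: (B, Y)

Work:
Best responses:
  P1 vs X: payoffs [2, 0] → best response A (payoff 2)
  P1 vs Y: payoffs [3, 5] → best response B (payoff 5)
  P2 vs A: payoffs [3, 4] → best response Y (payoff 4)
  P2 vs B: payoffs [2, 5] → best response Y (payoff 5)
Mutual best responses: (B,Y) → Nash equilibria.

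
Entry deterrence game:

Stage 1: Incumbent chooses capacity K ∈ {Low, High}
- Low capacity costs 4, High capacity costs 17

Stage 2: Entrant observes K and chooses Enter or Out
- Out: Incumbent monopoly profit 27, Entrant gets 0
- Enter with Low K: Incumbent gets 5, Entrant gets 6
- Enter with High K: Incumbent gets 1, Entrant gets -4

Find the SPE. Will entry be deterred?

SPE: (High, Enter|Low, Out|High); Entry deterred. Incumbent net profit = 10

Work:
After Low K: Entrant enters (6 > 0)
After High K: Entrant stays out (-4 < 0)
Incumbent: Low → 5−4=1, High → 27−17=10
Incumbent chooses High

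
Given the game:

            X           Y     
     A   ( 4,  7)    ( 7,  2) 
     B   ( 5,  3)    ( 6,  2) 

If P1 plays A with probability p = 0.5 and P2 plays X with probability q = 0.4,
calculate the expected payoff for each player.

E[P1] = 5.7, E[P2] = 3.2

Work:
E[P1] = p·q·π₁(A,X) + p·(1-q)·π₁(A,Y) + (1-p)·q·π₁(B,X) + (1-p)·(1-q)·π₁(B,Y)
= 0.5·0.4·4 + 0.5·0.6·7 + 0.5·0.4·5 + 0.5·0.6·6
= 5.7

E[P2] = 3.2 (similar calculation)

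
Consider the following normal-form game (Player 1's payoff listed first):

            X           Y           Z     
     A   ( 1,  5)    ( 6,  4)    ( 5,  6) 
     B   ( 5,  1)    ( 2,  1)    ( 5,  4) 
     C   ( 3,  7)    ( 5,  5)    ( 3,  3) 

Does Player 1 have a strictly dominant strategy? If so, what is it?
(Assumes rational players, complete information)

No strictly dominant strategy exists for Player 1

Work:
A strategy strictly dominates another if it gives a strictly higher payoff against every opponent action. Compare each pair of P1's strategies column-by-column:
  A vs B: [1 vs 5, 6 vs 2, 5 vs 5] → A does not strictly dominate B (column X: 1 ≤ 5)
  A vs C: [1 vs 3, 6 vs 5, 5 vs 3] → A does not strictly dominate C (column X: 1 ≤ 3)
  B vs A: [5 vs 1, 2 vs 6, 5 vs 5] → B does not strictly dominate A (column Y: 2 ≤ 6)
  B vs C: [5 vs 3, 2 vs 5, 5 vs 3] → B does not strictly dominate C (column Y: 2 ≤ 5)
  C vs A: [3 vs 1, 5 vs 6, 3 vs 5] → C does not strictly dominate A (column Y: 5 ≤ 6)
  C vs B: [3 vs 5, 5 vs 2, 3 vs 5] → C does not strictly dominate B (column X: 3 ≤ 5)
No single strategy strictly dominates all others → no strictly dominant strategy.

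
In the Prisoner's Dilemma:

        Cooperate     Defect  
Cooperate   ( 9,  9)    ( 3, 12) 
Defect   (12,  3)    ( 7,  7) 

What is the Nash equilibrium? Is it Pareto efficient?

(Defect, Defect) is NE; not Pareto efficient

Work:
Defect dominates Cooperate for both players:
If P2 cooperates: Defect (12) > Cooperate (9)
If P2 defects: Defect (7) > Cooperate (3)
NE: (Defect, Defect) with payoff (7, 7)
But (Cooperate, Cooperate) = (9, 9) Pareto dominates (7, 7)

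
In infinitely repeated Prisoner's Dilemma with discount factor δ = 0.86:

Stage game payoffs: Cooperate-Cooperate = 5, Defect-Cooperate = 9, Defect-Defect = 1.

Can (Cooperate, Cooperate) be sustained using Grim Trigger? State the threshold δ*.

δ* = 0.5; since δ = 0.86 ≥ 0.5, cooperation can be sustained

Work:
For Grim Trigger:
Cooperate forever: 5/(1-δ)
Defect then punished: 9 + 1·δ/(1-δ)
Need: 5/(1-δ) ≥ 9 + 1·δ/(1-δ)
Solving: δ ≥ (T-R)/(T-P) = (9-5)/(9-1) = 0.5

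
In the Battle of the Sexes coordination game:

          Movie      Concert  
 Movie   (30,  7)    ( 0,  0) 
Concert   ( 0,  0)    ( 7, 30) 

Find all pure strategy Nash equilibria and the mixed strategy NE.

Pure NE: (Movie, Movie) and (Concert, Concert); Mixed NE: p = 0.8108, q = 0.1892

Work:
Check pure NE:
(Movie, Movie): (30, 7) - no unilateral deviation beneficial
(Concert, Concert): (7, 30) - no unilateral deviation beneficial
Mixed NE: P1 plays Movie with p = 0.8108, P2 plays Movie with q = 0.1892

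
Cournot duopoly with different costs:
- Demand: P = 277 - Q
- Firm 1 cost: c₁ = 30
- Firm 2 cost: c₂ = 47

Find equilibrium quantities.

q₁* = 88.0, q₂* = 71.0

Work:
Reaction: q₁ = (277 - 30 - q₂)/2
Reaction: q₂ = (277 - 47 - q₁)/2
Solve simultaneously:
q₁* = (277 - 2×30 + 47)/3 = 88.0
q₂* = (277 - 2×47 + 30)/3 = 71.0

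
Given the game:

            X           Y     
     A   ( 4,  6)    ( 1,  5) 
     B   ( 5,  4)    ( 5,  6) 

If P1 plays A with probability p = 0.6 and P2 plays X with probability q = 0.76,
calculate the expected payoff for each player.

E[P1] = 3.968, E[P2] = 5.248

Work:
E[P1] = p·q·π₁(A,X) + p·(1-q)·π₁(A,Y) + (1-p)·q·π₁(B,X) + (1-p)·(1-q)·π₁(B,Y)
= 0.6·0.76·4 + 0.6·0.24·1 + 0.4·0.76·5 + 0.4·0.24·5
= 3.968

E[P2] = 5.248 (similar calculation)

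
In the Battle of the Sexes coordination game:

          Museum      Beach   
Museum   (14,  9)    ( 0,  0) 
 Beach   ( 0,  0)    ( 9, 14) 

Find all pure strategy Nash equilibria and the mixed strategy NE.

Pure NE: (Museum, Museum) and (Beach, Beach); Mixed NE: p = 0.6087, q = 0.3913

Work:
Check pure NE:
(Museum, Museum): (14, 9) - no unilateral deviation beneficial
(Beach, Beach): (9, 14) - no unilateral deviation beneficial
Mixed NE: P1 plays Museum with p = 0.6087, P2 plays Museum with q = 0.3913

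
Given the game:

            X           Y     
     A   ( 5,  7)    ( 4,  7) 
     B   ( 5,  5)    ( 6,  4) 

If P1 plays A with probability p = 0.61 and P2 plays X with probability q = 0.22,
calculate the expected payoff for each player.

E[P1] = 4.8284, E[P2] = 5.9158

Work:
E[P1] = p·q·π₁(A,X) + p·(1-q)·π₁(A,Y) + (1-p)·q·π₁(B,X) + (1-p)·(1-q)·π₁(B,Y)
= 0.61·0.22·5 + 0.61·0.78·4 + 0.39·0.22·5 + 0.39·0.78·6
= 4.8284

E[P2] = 5.9158 (similar calculation)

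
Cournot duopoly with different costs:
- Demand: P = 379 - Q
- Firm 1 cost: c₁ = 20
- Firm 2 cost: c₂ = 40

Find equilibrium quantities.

q₁* = 126.33, q₂* = 106.33

Work:
Reaction: q₁ = (379 - 20 - q₂)/2
Reaction: q₂ = (379 - 40 - q₁)/2
Solve simultaneously:
q₁* = (379 - 2×20 + 40)/3 = 126.33
q₂* = (379 - 2×40 + 20)/3 = 106.33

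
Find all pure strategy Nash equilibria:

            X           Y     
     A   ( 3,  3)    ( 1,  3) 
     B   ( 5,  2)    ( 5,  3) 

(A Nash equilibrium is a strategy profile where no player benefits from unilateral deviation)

Nash equilibrium: (B, Y)

Work:
Best responses:
  P1 vs X: payoffs [3, 5] → best response B (payoff 5)
  P1 vs Y: payoffs [1, 5] → best response B (payoff 5)
  P2 vs A: payoffs [3, 3] → best response X/Y (payoff 3)
  P2 vs B: payoffs [2, 3] → best response Y (payoff 3)
Mutual best responses: (B,Y) → Nash equilibria.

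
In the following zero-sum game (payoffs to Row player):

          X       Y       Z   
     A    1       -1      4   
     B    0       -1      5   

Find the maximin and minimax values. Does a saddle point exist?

Maximin = -1, Minimax = -1, Saddle: True

Work:
Row minimums: [-1, -1] → maximin = -1
Column maximums: [1, -1, 5] → minimax = -1
Saddle point exists! Game value = -1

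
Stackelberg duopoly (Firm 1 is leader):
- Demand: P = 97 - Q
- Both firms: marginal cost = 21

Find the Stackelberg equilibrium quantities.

q₁* (leader) = 38.0, q₂* (follower) = 19.0

Work:
Follower's reaction: q₂ = (a - c - q₁)/2
Leader substitutes: π₁ = q₁·(a - q₁ - (a-c-q₁)/2 - c)
FOC: q₁* = (97 - 21)/2 = 38.00
Then: q₂* = (97 - 21 - 38.0)/2 = 19.00
Leader has first-mover advantage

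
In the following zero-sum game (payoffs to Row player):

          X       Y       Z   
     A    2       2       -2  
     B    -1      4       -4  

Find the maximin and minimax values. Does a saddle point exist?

Maximin = -2, Minimax = -2, Saddle: True

Work:
Row minimums: [-2, -4] → maximin = -2
Column maximums: [2, 4, -2] → minimax = -2
Saddle point exists! Game value = -2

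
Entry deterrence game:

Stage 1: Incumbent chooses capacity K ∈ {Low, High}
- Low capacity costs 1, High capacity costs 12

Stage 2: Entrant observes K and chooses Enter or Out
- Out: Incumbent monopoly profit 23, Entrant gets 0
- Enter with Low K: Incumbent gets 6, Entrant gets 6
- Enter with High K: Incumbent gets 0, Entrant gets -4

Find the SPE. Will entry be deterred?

SPE: (High, Enter|Low, Out|High); Entry deterred. Incumbent net profit = 11

Work:
After Low K: Entrant enters (6 > 0)
After High K: Entrant stays out (-4 < 0)
Incumbent: Low → 6−1=5, High → 23−12=11
Incumbent chooses High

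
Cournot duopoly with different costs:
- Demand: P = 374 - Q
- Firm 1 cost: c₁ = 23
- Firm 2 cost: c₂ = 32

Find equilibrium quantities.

q₁* = 120.0, q₂* = 111.0

Work:
Reaction: q₁ = (374 - 23 - q₂)/2
Reaction: q₂ = (374 - 32 - q₁)/2
Solve simultaneously:
q₁* = (374 - 2×23 + 32)/3 = 120.0
q₂* = (374 - 2×32 + 23)/3 = 111.0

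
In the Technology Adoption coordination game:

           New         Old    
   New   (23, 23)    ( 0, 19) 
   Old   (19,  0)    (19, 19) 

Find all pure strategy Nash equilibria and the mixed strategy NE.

Pure NE: (New, New) and (Old, Old); Mixed NE: p = 0.8261, q = 0.8261

Work:
Check pure NE:
(New, New): (23, 23) - no unilateral deviation beneficial
(Old, Old): (19, 19) - no unilateral deviation beneficial
Mixed NE: P1 plays New with p = 0.8261, P2 plays New with q = 0.8261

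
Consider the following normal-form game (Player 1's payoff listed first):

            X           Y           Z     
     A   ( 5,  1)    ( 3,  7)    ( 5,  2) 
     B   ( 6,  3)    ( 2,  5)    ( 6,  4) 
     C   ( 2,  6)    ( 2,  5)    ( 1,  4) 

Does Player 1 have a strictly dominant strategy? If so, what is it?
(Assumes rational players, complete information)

No strictly dominant strategy exists for Player 1

Work:
A strategy strictly dominates another if it gives a strictly higher payoff against every opponent action. Compare each pair of P1's strategies column-by-column:
  A vs B: [5 vs 6, 3 vs 2, 5 vs 6] → A does not strictly dominate B (column X: 5 ≤ 6)
  A vs C: [5 vs 2, 3 vs 2, 5 vs 1] → A strictly dominates C
  B vs A: [6 vs 5, 2 vs 3, 6 vs 5] → B does not strictly dominate A (column Y: 2 ≤ 3)
  B vs C: [6 vs 2, 2 vs 2, 6 vs 1] → B does not strictly dominate C (column Y: 2 ≤ 2)
  C vs A: [2 vs 5, 2 vs 3, 1 vs 5] → C does not strictly dominate A (column X: 2 ≤ 5)
  C vs B: [2 vs 6, 2 vs 2, 1 vs 6] → C does not strictly dominate B (column X: 2 ≤ 6)
No single strategy strictly dominates all others → no strictly dominant strategy.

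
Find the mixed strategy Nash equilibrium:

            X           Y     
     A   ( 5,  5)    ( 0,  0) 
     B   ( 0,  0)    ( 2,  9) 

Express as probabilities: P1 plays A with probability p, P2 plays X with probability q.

p = 0.6429, q = 0.2857

Work:
Find probabilities that make opponent indifferent:
P2 chooses q to make P1 indifferent between A and B
P1 chooses p to make P2 indifferent between X and Y
Mixed NE: P1 plays (A: 0.6429, B: 0.3571), P2 plays (X: 0.2857, Y: 0.7143)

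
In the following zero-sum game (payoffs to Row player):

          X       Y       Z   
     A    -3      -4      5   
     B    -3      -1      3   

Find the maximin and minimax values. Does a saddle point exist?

Maximin = -3, Minimax = -3, Saddle: True

Work:
Row minimums: [-4, -3] → maximin = -3
Column maximums: [-3, -1, 5] → minimax = -3
Saddle point exists! Game value = -3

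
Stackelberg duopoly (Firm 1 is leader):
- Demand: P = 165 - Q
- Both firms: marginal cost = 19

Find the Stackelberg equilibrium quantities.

q₁* (leader) = 73.0, q₂* (follower) = 36.5

Work:
Follower's reaction: q₂ = (a - c - q₁)/2
Leader substitutes: π₁ = q₁·(a - q₁ - (a-c-q₁)/2 - c)
FOC: q₁* = (165 - 19)/2 = 73.00
Then: q₂* = (165 - 19 - 73.0)/2 = 36.50
Leader has first-mover advantage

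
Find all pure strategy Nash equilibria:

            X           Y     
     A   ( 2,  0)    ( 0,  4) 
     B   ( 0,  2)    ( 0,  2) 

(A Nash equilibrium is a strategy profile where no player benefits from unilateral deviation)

Nash equilibrium: (A, Y), (B, Y)

Work:
Best responses:
  P1 vs X: payoffs [2, 0] → best response A (payoff 2)
  P1 vs Y: payoffs [0, 0] → best response A/B (payoff 0)
  P2 vs A: payoffs [0, 4] → best response Y (payoff 4)
  P2 vs B: payoffs [2, 2] → best response X/Y (payoff 2)
Mutual best responses: (A,Y), (B,Y) → Nash equilibria.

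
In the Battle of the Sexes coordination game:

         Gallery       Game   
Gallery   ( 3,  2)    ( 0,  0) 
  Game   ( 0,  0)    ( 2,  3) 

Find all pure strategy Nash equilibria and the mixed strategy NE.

Pure NE: (Gallery, Gallery) and (Game, Game); Mixed NE: p = 0.6, q = 0.4

Work:
Check pure NE:
(Gallery, Gallery): (3, 2) - no unilateral deviation beneficial
(Game, Game): (2, 3) - no unilateral deviation beneficial
Mixed NE: P1 plays Gallery with p = 0.6, P2 plays Gallery with q = 0.4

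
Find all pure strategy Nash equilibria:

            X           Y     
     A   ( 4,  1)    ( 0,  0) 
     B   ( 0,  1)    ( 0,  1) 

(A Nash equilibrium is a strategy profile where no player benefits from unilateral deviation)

Nash equilibrium: (A, X), (B, Y)

Work:
Best responses:
  P1 vs X: payoffs [4, 0] → best response A (payoff 4)
  P1 vs Y: payoffs [0, 0] → best response A/B (payoff 0)
  P2 vs A: payoffs [1, 0] → best response X (payoff 1)
  P2 vs B: payoffs [1, 1] → best response X/Y (payoff 1)
Mutual best responses: (A,X), (B,Y) → Nash equilibria.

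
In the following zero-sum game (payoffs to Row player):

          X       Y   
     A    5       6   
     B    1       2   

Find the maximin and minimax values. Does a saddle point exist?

Maximin = 5, Minimax = 5, Saddle: True

Work:
Row minimums: [5, 1] → maximin = 5
Column maximums: [5, 6] → minimax = 5
Saddle point exists! Game value = 5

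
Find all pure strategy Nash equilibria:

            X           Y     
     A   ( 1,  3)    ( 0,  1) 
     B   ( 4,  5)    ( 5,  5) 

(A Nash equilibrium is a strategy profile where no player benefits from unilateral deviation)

Nash equilibrium: (B, X), (B, Y)

Work:
Best responses:
  P1 vs X: payoffs [1, 4] → best response B (payoff 4)
  P1 vs Y: payoffs [0, 5] → best response B (payoff 5)
  P2 vs A: payoffs [3, 1] → best response X (payoff 3)
  P2 vs B: payoffs [5, 5] → best response X/Y (payoff 5)
Mutual best responses: (B,X), (B,Y) → Nash equilibria.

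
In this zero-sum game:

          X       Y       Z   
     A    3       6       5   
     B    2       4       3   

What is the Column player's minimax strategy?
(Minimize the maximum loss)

Column should play X, value = 3

Work:
Column player minimizes Row's maximum payoff:
Column X: max payoff to Row = 3
Column Y: max payoff to Row = 6
Column Z: max payoff to Row = 5
Minimum is 3, achieved by column X.
Minimax strategy: X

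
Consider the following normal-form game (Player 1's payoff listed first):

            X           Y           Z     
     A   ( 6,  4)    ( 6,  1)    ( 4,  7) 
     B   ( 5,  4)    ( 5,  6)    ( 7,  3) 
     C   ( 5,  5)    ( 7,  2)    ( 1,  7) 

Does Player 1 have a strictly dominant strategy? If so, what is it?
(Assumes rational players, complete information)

No strictly dominant strategy exists for Player 1

Work:
A strategy strictly dominates another if it gives a strictly higher payoff against every opponent action. Compare each pair of P1's strategies column-by-column:
  A vs B: [6 vs 5, 6 vs 5, 4 vs 7] → A does not strictly dominate B (column Z: 4 ≤ 7)
  A vs C: [6 vs 5, 6 vs 7, 4 vs 1] → A does not strictly dominate C (column Y: 6 ≤ 7)
  B vs A: [5 vs 6, 5 vs 6, 7 vs 4] → B does not strictly dominate A (column X: 5 ≤ 6)
  B vs C: [5 vs 5, 5 vs 7, 7 vs 1] → B does not strictly dominate C (column X: 5 ≤ 5)
  C vs A: [5 vs 6, 7 vs 6, 1 vs 4] → C does not strictly dominate A (column X: 5 ≤ 6)
  C vs B: [5 vs 5, 7 vs 5, 1 vs 7] → C does not strictly dominate B (column X: 5 ≤ 5)
No single strategy strictly dominates all others → no strictly dominant strategy.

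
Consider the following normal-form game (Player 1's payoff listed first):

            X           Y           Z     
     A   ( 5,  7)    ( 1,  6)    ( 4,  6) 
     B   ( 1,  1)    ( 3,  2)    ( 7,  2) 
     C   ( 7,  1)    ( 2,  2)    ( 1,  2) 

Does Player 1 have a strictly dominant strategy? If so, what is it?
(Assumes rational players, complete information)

No strictly dominant strategy exists for Player 1

Work:
A strategy strictly dominates another if it gives a strictly higher payoff against every opponent action. Compare each pair of P1's strategies column-by-column:
  A vs B: [5 vs 1, 1 vs 3, 4 vs 7] → A does not strictly dominate B (column Y: 1 ≤ 3)
  A vs C: [5 vs 7, 1 vs 2, 4 vs 1] → A does not strictly dominate C (column X: 5 ≤ 7)
  B vs A: [1 vs 5, 3 vs 1, 7 vs 4] → B does not strictly dominate A (column X: 1 ≤ 5)
  B vs C: [1 vs 7, 3 vs 2, 7 vs 1] → B does not strictly dominate C (column X: 1 ≤ 7)
  C vs A: [7 vs 5, 2 vs 1, 1 vs 4] → C does not strictly dominate A (column Z: 1 ≤ 4)
  C vs B: [7 vs 1, 2 vs 3, 1 vs 7] → C does not strictly dominate B (column Y: 2 ≤ 3)
No single strategy strictly dominates all others → no strictly dominant strategy.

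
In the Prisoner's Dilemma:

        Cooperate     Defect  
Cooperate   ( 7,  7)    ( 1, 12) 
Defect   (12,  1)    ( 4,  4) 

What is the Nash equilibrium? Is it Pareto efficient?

(Defect, Defect) is NE; not Pareto efficient

Work:
Defect dominates Cooperate for both players:
If P2 cooperates: Defect (12) > Cooperate (7)
If P2 defects: Defect (4) > Cooperate (1)
NE: (Defect, Defect) with payoff (4, 4)
But (Cooperate, Cooperate) = (7, 7) Pareto dominates (4, 4)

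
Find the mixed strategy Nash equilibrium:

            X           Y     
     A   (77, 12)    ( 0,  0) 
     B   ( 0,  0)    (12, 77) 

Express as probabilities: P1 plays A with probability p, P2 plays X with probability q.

p = 0.8652, q = 0.1348

Work:
Find probabilities that make opponent indifferent:
P2 chooses q to make P1 indifferent between A and B
P1 chooses p to make P2 indifferent between X and Y
Mixed NE: P1 plays (A: 0.8652, B: 0.1348), P2 plays (X: 0.1348, Y: 0.8652)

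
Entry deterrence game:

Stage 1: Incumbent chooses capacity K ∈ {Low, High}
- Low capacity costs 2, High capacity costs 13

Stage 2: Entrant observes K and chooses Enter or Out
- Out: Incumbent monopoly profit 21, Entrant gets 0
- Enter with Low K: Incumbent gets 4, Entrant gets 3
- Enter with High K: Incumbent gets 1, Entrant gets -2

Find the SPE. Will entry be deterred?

SPE: (High, Enter|Low, Out|High); Entry deterred. Incumbent net profit = 8

Work:
After Low K: Entrant enters (3 > 0)
After High K: Entrant stays out (-2 < 0)
Incumbent: Low → 4−2=2, High → 21−13=8
Incumbent chooses High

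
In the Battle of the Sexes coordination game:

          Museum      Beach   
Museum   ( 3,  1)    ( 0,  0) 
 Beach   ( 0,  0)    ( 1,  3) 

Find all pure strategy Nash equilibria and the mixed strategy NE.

Pure NE: (Museum, Museum) and (Beach, Beach); Mixed NE: p = 0.75, q = 0.25

Work:
Check pure NE:
(Museum, Museum): (3, 1) - no unilateral deviation beneficial
(Beach, Beach): (1, 3) - no unilateral deviation beneficial
Mixed NE: P1 plays Museum with p = 0.75, P2 plays Museum with q = 0.25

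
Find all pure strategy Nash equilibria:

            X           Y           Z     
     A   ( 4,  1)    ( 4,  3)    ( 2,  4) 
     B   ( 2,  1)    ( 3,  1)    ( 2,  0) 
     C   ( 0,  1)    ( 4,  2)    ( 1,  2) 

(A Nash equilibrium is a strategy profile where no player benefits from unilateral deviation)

Nash equilibrium: (A, Z), (C, Y)

Work:
Best responses:
  P1 vs X: payoffs [4, 2, 0] → best response A (payoff 4)
  P1 vs Y: payoffs [4, 3, 4] → best response A/C (payoff 4)
  P1 vs Z: payoffs [2, 2, 1] → best response A/B (payoff 2)
  P2 vs A: payoffs [1, 3, 4] → best response Z (payoff 4)
  P2 vs B: payoffs [1, 1, 0] → best response X/Y (payoff 1)
  P2 vs C: payoffs [1, 2, 2] → best response Y/Z (payoff 2)
Mutual best responses: (A,Z), (C,Y) → Nash equilibria.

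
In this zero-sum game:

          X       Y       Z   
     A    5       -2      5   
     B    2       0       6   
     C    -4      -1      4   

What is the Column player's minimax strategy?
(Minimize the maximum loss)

Column should play Y, value = 0

Work:
Column player minimizes Row's maximum payoff:
Column X: max payoff to Row = 5
Column Y: max payoff to Row = 0
Column Z: max payoff to Row = 6
Minimum is 0, achieved by column Y.
Minimax strategy: Y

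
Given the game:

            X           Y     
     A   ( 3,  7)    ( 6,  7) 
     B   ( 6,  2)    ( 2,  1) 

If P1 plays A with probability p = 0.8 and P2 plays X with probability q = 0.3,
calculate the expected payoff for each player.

E[P1] = 4.72, E[P2] = 5.86

Work:
E[P1] = p·q·π₁(A,X) + p·(1-q)·π₁(A,Y) + (1-p)·q·π₁(B,X) + (1-p)·(1-q)·π₁(B,Y)
= 0.8·0.3·3 + 0.8·0.7·6 + 0.2·0.3·6 + 0.2·0.7·2
= 4.72

E[P2] = 5.86 (similar calculation)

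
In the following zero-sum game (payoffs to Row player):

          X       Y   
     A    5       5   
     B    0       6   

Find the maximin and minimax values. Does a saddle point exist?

Maximin = 5, Minimax = 5, Saddle: True

Work:
Row minimums: [5, 0] → maximin = 5
Column maximums: [5, 6] → minimax = 5
Saddle point exists! Game value = 5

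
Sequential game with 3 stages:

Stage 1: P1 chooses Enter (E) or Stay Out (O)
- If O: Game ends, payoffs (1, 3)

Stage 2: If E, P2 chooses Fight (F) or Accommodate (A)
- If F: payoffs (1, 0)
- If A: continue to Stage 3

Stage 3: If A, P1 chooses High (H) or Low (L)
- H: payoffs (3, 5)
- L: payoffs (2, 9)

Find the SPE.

SPE: (E, A, H); Outcome (3, 5)

Work:
Stage 3: P1 chooses H (3 vs 2)
Stage 2: P2: F->0, A->5 (anticipating H). Choose A
Stage 1: P1: O->1, E->3 (anticipating A, H). Choose E
SPE path: E -> A -> H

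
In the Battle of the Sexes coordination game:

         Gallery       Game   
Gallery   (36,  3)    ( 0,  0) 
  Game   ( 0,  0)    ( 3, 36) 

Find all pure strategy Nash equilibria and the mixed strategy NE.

Pure NE: (Gallery, Gallery) and (Game, Game); Mixed NE: p = 0.9231, q = 0.0769

Work:
Check pure NE:
(Gallery, Gallery): (36, 3) - no unilateral deviation beneficial
(Game, Game): (3, 36) - no unilateral deviation beneficial
Mixed NE: P1 plays Gallery with p = 0.9231, P2 plays Gallery with q = 0.0769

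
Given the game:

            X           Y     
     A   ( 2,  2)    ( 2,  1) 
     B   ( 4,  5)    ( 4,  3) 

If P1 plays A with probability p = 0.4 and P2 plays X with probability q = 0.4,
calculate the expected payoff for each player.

E[P1] = 3.2, E[P2] = 2.84

Work:
E[P1] = p·q·π₁(A,X) + p·(1-q)·π₁(A,Y) + (1-p)·q·π₁(B,X) + (1-p)·(1-q)·π₁(B,Y)
= 0.4·0.4·2 + 0.4·0.6·2 + 0.6·0.4·4 + 0.6·0.6·4
= 3.2

E[P2] = 2.84 (similar calculation)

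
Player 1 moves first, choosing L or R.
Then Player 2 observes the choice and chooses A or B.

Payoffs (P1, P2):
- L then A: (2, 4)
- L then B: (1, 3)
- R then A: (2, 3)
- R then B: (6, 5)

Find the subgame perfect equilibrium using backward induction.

P1 plays R, P2 plays A after L and B after R; Payoff (6, 5)

Work:
Backward induction:
After L: P2 chooses A → P1 gets 2
After R: P2 chooses B → P1 gets 6
P1 chooses R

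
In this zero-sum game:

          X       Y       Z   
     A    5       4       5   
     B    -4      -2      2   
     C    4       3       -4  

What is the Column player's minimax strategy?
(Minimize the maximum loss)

Column should play Y, value = 4

Work:
Column player minimizes Row's maximum payoff:
Column X: max payoff to Row = 5
Column Y: max payoff to Row = 4
Column Z: max payoff to Row = 5
Minimum is 4, achieved by column Y.
Minimax strategy: Y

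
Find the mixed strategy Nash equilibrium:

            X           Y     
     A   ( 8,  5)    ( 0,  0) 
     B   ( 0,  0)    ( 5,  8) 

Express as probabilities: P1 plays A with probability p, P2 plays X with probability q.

p = 0.6154, q = 0.3846

Work:
Find probabilities that make opponent indifferent:
P2 chooses q to make P1 indifferent between A and B
P1 chooses p to make P2 indifferent between X and Y
Mixed NE: P1 plays (A: 0.6154, B: 0.3846), P2 plays (X: 0.3846, Y: 0.6154)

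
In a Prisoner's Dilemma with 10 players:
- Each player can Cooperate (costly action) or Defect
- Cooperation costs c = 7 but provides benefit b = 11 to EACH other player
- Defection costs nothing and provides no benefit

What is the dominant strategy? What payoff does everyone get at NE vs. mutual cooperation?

Dominant: Defect; NE payoff = 0; Coop payoff = 92

Work:
Defect dominates (saves cost c = 7, benefit to others is external)
NE: All defect → everyone gets 0
If all cooperate: each receives (9)×11 - 7 = 92
Social dilemma: 92 > 0 but NE gives 0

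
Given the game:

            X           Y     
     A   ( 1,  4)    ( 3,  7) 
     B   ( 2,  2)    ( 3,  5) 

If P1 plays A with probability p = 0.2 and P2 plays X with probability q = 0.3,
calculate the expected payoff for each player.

E[P1] = 2.64, E[P2] = 4.5

Work:
E[P1] = p·q·π₁(A,X) + p·(1-q)·π₁(A,Y) + (1-p)·q·π₁(B,X) + (1-p)·(1-q)·π₁(B,Y)
= 0.2·0.3·1 + 0.2·0.7·3 + 0.8·0.3·2 + 0.8·0.7·3
= 2.64

E[P2] = 4.5 (similar calculation)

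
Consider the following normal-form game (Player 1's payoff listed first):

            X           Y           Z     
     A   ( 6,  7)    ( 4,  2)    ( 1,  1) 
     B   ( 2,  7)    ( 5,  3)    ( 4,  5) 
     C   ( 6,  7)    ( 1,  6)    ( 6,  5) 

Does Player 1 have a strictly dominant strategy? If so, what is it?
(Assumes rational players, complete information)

No strictly dominant strategy exists for Player 1

Work:
A strategy strictly dominates another if it gives a strictly higher payoff against every opponent action. Compare each pair of P1's strategies column-by-column:
  A vs B: [6 vs 2, 4 vs 5, 1 vs 4] → A does not strictly dominate B (column Y: 4 ≤ 5)
  A vs C: [6 vs 6, 4 vs 1, 1 vs 6] → A does not strictly dominate C (column X: 6 ≤ 6)
  B vs A: [2 vs 6, 5 vs 4, 4 vs 1] → B does not strictly dominate A (column X: 2 ≤ 6)
  B vs C: [2 vs 6, 5 vs 1, 4 vs 6] → B does not strictly dominate C (column X: 2 ≤ 6)
  C vs A: [6 vs 6, 1 vs 4, 6 vs 1] → C does not strictly dominate A (column X: 6 ≤ 6)
  C vs B: [6 vs 2, 1 vs 5, 6 vs 4] → C does not strictly dominate B (column Y: 1 ≤ 5)
No single strategy strictly dominates all others → no strictly dominant strategy.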